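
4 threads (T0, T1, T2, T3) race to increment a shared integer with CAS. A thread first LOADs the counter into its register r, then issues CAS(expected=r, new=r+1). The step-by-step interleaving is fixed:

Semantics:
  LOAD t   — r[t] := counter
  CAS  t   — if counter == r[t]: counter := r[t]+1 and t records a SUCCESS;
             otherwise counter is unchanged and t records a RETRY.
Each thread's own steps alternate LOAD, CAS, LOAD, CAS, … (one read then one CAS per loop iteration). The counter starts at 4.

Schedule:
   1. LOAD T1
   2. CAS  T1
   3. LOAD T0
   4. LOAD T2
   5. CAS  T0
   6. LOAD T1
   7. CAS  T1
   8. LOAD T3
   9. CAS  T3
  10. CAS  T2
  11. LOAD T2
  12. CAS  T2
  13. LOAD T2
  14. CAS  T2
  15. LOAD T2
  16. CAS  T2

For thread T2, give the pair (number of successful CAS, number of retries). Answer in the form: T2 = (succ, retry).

T2 = (3, 1)

1. LOAD T1 → mem=4 r[T1]=4 [LOAD]
2. CAS T1 → mem=5 r[T1]=4 [OK]
3. LOAD T0 → mem=5 r[T0]=5 [LOAD]
4. LOAD T2 → mem=5 r[T2]=5 [LOAD]
5. CAS T0 → mem=6 r[T0]=5 [OK]
6. LOAD T1 → mem=6 r[T1]=6 [LOAD]
7. CAS T1 → mem=7 r[T1]=6 [OK]
8. LOAD T3 → mem=7 r[T3]=7 [LOAD]
9. CAS T3 → mem=8 r[T3]=7 [OK]
10. CAS T2 → mem=8 r[T2]=5 [RETRY]
11. LOAD T2 → mem=8 r[T2]=8 [LOAD]
12. CAS T2 → mem=9 r[T2]=8 [OK]
13. LOAD T2 → mem=9 r[T2]=9 [LOAD]
14. CAS T2 → mem=10 r[T2]=9 [OK]
15. LOAD T2 → mem=10 r[T2]=10 [LOAD]
16. CAS T2 → mem=11 r[T2]=10 [OK]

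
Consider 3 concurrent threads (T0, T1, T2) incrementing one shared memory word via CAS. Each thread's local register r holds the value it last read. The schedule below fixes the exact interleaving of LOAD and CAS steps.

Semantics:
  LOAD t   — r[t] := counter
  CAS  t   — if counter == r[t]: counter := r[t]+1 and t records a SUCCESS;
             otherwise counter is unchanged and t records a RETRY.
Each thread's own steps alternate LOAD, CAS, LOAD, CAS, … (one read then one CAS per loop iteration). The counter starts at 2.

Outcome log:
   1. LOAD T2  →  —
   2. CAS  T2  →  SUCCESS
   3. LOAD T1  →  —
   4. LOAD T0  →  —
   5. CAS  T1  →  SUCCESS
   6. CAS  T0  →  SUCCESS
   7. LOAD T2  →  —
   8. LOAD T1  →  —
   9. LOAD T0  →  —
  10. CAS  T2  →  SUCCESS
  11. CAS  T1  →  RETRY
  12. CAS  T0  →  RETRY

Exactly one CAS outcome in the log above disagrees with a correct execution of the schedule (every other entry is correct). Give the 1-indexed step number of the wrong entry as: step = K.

step = 6

Correct run:
   1) LOAD T2:  M=2  r_T2=2
   2) CAS  T2:  M=3  r_T2=2 ✓
   3) LOAD T1:  M=3  r_T1=3
   4) LOAD T0:  M=3  r_T0=3
   5) CAS  T1:  M=4  r_T1=3 ✓
   6) CAS  T0:  M=4  r_T0=3 ✗
   7) LOAD T2:  M=4  r_T2=4
   8) LOAD T1:  M=4  r_T1=4
   9) LOAD T0:  M=4  r_T0=4
  10) CAS  T2:  M=5  r_T2=4 ✓
  11) CAS  T1:  M=5  r_T1=4 ✗
  12) CAS  T0:  M=5  r_T0=4 ✗
Log disagrees first at step 6.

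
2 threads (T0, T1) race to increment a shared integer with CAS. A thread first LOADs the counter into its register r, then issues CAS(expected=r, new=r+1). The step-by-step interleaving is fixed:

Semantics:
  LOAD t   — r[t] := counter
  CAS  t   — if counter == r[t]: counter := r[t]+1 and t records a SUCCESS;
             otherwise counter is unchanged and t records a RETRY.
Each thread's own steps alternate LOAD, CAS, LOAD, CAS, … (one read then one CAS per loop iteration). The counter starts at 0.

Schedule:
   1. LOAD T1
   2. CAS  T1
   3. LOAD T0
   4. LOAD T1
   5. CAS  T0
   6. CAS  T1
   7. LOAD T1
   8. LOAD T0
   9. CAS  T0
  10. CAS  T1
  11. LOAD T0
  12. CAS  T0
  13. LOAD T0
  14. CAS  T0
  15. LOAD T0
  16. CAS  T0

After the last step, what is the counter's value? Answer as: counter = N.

counter = 6

T1 LOAD — after: cnt=0, r=0 — load
T1 CAS — after: cnt=1, r=0 — ok
T0 LOAD — after: cnt=1, r=1 — load
T1 LOAD — after: cnt=1, r=1 — load
T0 CAS — after: cnt=2, r=1 — ok
T1 CAS — after: cnt=2, r=1 — retry
T1 LOAD — after: cnt=2, r=2 — load
T0 LOAD — after: cnt=2, r=2 — load
T0 CAS — after: cnt=3, r=2 — ok
T1 CAS — after: cnt=3, r=2 — retry
T0 LOAD — after: cnt=3, r=3 — load
T0 CAS — after: cnt=4, r=3 — ok
T0 LOAD — after: cnt=4, r=4 — load
T0 CAS — after: cnt=5, r=4 — ok
T0 LOAD — after: cnt=5, r=5 — load
T0 CAS — after: cnt=6, r=5 — ok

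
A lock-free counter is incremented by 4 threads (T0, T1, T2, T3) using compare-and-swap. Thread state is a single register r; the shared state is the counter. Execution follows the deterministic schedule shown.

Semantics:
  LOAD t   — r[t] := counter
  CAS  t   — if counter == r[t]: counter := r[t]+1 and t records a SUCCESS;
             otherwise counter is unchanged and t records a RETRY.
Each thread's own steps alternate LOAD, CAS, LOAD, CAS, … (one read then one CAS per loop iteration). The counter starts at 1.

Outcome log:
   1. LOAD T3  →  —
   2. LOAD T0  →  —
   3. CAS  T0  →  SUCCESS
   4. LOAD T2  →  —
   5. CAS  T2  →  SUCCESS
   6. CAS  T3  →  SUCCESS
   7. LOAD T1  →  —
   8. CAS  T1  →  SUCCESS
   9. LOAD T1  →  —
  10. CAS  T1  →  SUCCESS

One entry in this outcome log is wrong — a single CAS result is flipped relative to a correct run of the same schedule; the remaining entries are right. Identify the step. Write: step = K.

Re-executing:
   1) LOAD T3:  M=1  r_T3=1
   2) LOAD T0:  M=1  r_T0=1
   3) CAS  T0:  M=2  r_T0=1 ✓
   4) LOAD T2:  M=2  r_T2=2
   5) CAS  T2:  M=3  r_T2=2 ✓
   6) CAS  T3:  M=3  r_T3=1 ✗
   7) LOAD T1:  M=3  r_T1=3
   8) CAS  T1:  M=4  r_T1=3 ✓
   9) LOAD T1:  M=4  r_T1=4
  10) CAS  T1:  M=5  r_T1=4 ✓
Mismatch at 6.

step = 6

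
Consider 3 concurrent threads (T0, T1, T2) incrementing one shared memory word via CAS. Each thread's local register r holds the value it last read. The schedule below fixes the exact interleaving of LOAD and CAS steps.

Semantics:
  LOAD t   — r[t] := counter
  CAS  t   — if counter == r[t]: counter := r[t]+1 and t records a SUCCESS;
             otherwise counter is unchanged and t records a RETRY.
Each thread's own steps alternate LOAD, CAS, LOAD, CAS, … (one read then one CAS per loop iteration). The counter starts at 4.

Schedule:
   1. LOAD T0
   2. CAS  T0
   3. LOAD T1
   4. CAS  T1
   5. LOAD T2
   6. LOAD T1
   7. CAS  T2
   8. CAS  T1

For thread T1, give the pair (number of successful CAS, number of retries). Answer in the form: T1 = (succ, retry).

T1 = (1, 1)

T0 LOAD — after: cnt=4, r=4 — load
T0 CAS — after: cnt=5, r=4 — ok
T1 LOAD — after: cnt=5, r=5 — load
T1 CAS — after: cnt=6, r=5 — ok
T2 LOAD — after: cnt=6, r=6 — load
T1 LOAD — after: cnt=6, r=6 — load
T2 CAS — after: cnt=7, r=6 — ok
T1 CAS — after: cnt=7, r=6 — retry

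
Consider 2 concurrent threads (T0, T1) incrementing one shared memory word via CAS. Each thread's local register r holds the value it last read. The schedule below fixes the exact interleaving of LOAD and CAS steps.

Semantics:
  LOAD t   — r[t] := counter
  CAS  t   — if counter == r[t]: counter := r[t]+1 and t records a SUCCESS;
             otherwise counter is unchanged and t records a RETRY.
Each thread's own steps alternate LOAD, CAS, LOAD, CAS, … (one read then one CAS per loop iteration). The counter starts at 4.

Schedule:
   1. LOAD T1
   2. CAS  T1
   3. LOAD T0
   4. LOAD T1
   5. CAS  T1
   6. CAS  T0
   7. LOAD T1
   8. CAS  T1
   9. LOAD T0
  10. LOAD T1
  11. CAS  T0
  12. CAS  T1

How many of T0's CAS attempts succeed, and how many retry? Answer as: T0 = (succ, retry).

T0 = (1, 1)

step 1: T1 LOAD ⇒ load; ctr=4 reg=4
step 2: T1 CAS ⇒ ok; ctr=5 reg=4
step 3: T0 LOAD ⇒ load; ctr=5 reg=5
step 4: T1 LOAD ⇒ load; ctr=5 reg=5
step 5: T1 CAS ⇒ ok; ctr=6 reg=5
step 6: T0 CAS ⇒ retry; ctr=6 reg=5
step 7: T1 LOAD ⇒ load; ctr=6 reg=6
step 8: T1 CAS ⇒ ok; ctr=7 reg=6
step 9: T0 LOAD ⇒ load; ctr=7 reg=7
step 10: T1 LOAD ⇒ load; ctr=7 reg=7
step 11: T0 CAS ⇒ ok; ctr=8 reg=7
step 12: T1 CAS ⇒ retry; ctr=8 reg=7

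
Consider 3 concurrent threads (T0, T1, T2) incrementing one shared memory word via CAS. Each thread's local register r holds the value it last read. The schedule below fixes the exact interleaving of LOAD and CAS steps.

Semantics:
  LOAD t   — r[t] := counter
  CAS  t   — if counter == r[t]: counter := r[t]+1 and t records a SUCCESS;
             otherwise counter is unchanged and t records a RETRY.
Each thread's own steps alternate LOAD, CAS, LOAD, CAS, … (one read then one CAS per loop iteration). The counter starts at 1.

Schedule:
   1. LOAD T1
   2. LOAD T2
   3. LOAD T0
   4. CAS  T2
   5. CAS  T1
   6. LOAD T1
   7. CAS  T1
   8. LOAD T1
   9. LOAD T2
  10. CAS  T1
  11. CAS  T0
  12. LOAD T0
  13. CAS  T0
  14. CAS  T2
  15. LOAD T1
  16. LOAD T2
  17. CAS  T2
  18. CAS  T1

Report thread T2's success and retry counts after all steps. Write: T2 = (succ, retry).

[1] T1.load  rd  (counter 1, T1.r 1)
[2] T2.load  rd  (counter 1, T2.r 1)
[3] T0.load  rd  (counter 1, T0.r 1)
[4] T2.cas  hit  (counter 2, T2.r 1)
[5] T1.cas  miss  (counter 2, T1.r 1)
[6] T1.load  rd  (counter 2, T1.r 2)
[7] T1.cas  hit  (counter 3, T1.r 2)
[8] T1.load  rd  (counter 3, T1.r 3)
[9] T2.load  rd  (counter 3, T2.r 3)
[10] T1.cas  hit  (counter 4, T1.r 3)
[11] T0.cas  miss  (counter 4, T0.r 1)
[12] T0.load  rd  (counter 4, T0.r 4)
[13] T0.cas  hit  (counter 5, T0.r 4)
[14] T2.cas  miss  (counter 5, T2.r 3)
[15] T1.load  rd  (counter 5, T1.r 5)
[16] T2.load  rd  (counter 5, T2.r 5)
[17] T2.cas  hit  (counter 6, T2.r 5)
[18] T1.cas  miss  (counter 6, T1.r 5)

T2 = (2, 1)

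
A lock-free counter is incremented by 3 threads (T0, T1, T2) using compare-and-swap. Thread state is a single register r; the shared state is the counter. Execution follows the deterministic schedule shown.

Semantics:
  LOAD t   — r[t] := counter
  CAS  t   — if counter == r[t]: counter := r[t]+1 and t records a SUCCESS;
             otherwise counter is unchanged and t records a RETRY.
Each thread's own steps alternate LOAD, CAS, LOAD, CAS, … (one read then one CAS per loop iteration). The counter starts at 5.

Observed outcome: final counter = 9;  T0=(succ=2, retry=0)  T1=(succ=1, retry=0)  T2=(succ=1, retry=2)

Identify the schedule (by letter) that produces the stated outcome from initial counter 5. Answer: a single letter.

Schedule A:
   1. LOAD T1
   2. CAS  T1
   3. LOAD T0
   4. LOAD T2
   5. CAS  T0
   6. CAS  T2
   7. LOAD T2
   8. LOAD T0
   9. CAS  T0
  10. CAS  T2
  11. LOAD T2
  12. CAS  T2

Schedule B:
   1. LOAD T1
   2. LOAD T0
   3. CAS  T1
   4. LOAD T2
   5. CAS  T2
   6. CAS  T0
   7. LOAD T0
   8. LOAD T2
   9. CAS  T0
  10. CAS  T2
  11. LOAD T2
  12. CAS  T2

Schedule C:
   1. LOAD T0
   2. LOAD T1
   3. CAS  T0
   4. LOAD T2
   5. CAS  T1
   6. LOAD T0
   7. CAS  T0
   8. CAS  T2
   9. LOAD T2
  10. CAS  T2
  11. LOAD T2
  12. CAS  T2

Simulating candidate A:
   1) LOAD T1:  M=5  r_T1=5
   2) CAS  T1:  M=6  r_T1=5 ✓
   3) LOAD T0:  M=6  r_T0=6
   4) LOAD T2:  M=6  r_T2=6
   5) CAS  T0:  M=7  r_T0=6 ✓
   6) CAS  T2:  M=7  r_T2=6 ✗
   7) LOAD T2:  M=7  r_T2=7
   8) LOAD T0:  M=7  r_T0=7
   9) CAS  T0:  M=8  r_T0=7 ✓
  10) CAS  T2:  M=8  r_T2=7 ✗
  11) LOAD T2:  M=8  r_T2=8
  12) CAS  T2:  M=9  r_T2=8 ✓

A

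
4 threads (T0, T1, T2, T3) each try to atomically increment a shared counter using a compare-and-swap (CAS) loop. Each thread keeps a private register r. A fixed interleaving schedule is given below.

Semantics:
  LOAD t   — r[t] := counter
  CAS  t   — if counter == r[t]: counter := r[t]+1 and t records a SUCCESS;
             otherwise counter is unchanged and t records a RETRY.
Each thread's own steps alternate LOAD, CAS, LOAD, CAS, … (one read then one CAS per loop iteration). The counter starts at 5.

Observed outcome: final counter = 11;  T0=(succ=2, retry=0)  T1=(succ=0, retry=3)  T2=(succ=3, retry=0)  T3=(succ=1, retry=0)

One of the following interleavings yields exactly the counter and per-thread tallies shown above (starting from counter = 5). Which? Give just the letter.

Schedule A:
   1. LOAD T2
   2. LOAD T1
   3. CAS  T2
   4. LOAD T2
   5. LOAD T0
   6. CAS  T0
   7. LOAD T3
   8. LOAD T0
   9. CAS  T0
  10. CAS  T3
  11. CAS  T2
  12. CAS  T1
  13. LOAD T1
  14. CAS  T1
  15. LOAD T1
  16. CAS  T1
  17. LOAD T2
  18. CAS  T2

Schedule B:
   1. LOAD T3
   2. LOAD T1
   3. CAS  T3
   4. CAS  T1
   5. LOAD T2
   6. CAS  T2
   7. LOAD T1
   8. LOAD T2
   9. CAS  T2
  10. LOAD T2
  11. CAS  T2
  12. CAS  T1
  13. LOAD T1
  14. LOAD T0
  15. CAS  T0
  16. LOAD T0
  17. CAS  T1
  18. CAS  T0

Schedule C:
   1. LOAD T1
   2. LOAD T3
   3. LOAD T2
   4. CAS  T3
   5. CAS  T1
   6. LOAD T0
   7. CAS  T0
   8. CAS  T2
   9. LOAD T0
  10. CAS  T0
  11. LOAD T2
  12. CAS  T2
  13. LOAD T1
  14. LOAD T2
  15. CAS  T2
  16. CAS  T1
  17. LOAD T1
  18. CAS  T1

B

Run B:
1. LOAD T3 → mem=5 r[T3]=5 [LOAD]
2. LOAD T1 → mem=5 r[T1]=5 [LOAD]
3. CAS T3 → mem=6 r[T3]=5 [OK]
4. CAS T1 → mem=6 r[T1]=5 [RETRY]
5. LOAD T2 → mem=6 r[T2]=6 [LOAD]
6. CAS T2 → mem=7 r[T2]=6 [OK]
7. LOAD T1 → mem=7 r[T1]=7 [LOAD]
8. LOAD T2 → mem=7 r[T2]=7 [LOAD]
9. CAS T2 → mem=8 r[T2]=7 [OK]
10. LOAD T2 → mem=8 r[T2]=8 [LOAD]
11. CAS T2 → mem=9 r[T2]=8 [OK]
12. CAS T1 → mem=9 r[T1]=7 [RETRY]
13. LOAD T1 → mem=9 r[T1]=9 [LOAD]
14. LOAD T0 → mem=9 r[T0]=9 [LOAD]
15. CAS T0 → mem=10 r[T0]=9 [OK]
16. LOAD T0 → mem=10 r[T0]=10 [LOAD]
17. CAS T1 → mem=10 r[T1]=9 [RETRY]
18. CAS T0 → mem=11 r[T0]=10 [OK]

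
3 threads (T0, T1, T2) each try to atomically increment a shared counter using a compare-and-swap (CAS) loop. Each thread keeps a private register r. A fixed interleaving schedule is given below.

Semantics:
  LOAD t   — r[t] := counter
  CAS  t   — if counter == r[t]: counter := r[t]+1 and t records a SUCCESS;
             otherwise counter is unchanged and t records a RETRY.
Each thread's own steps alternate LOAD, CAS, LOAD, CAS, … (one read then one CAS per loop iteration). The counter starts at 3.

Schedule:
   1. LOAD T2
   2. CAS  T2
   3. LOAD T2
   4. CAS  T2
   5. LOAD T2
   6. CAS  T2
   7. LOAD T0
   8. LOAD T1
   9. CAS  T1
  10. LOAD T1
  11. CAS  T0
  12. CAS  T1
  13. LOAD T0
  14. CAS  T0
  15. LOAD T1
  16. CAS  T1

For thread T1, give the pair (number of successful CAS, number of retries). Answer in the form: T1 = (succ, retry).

   1) LOAD T2:  M=3  r_T2=3
   2) CAS  T2:  M=4  r_T2=3 ✓
   3) LOAD T2:  M=4  r_T2=4
   4) CAS  T2:  M=5  r_T2=4 ✓
   5) LOAD T2:  M=5  r_T2=5
   6) CAS  T2:  M=6  r_T2=5 ✓
   7) LOAD T0:  M=6  r_T0=6
   8) LOAD T1:  M=6  r_T1=6
   9) CAS  T1:  M=7  r_T1=6 ✓
  10) LOAD T1:  M=7  r_T1=7
  11) CAS  T0:  M=7  r_T0=6 ✗
  12) CAS  T1:  M=8  r_T1=7 ✓
  13) LOAD T0:  M=8  r_T0=8
  14) CAS  T0:  M=9  r_T0=8 ✓
  15) LOAD T1:  M=9  r_T1=9
  16) CAS  T1:  M=10  r_T1=9 ✓

T1 = (3, 0)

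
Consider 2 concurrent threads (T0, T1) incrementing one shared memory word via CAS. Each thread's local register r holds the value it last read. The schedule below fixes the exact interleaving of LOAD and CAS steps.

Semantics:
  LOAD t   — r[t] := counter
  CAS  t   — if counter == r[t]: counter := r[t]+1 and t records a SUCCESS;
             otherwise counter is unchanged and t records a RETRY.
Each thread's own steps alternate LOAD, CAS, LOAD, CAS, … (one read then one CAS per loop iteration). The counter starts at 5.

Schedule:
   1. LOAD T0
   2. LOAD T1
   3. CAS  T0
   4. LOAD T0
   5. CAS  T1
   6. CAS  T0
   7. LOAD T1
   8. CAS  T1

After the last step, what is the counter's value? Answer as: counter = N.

#1 T0 reads 5
#2 T1 reads 5
#3 T0 CAS(5→6) writes; counter now 6
#4 T0 reads 6
#5 T1 CAS(5→6) fails; counter now 6
#6 T0 CAS(6→7) writes; counter now 7
#7 T1 reads 7
#8 T1 CAS(7→8) writes; counter now 8

counter = 8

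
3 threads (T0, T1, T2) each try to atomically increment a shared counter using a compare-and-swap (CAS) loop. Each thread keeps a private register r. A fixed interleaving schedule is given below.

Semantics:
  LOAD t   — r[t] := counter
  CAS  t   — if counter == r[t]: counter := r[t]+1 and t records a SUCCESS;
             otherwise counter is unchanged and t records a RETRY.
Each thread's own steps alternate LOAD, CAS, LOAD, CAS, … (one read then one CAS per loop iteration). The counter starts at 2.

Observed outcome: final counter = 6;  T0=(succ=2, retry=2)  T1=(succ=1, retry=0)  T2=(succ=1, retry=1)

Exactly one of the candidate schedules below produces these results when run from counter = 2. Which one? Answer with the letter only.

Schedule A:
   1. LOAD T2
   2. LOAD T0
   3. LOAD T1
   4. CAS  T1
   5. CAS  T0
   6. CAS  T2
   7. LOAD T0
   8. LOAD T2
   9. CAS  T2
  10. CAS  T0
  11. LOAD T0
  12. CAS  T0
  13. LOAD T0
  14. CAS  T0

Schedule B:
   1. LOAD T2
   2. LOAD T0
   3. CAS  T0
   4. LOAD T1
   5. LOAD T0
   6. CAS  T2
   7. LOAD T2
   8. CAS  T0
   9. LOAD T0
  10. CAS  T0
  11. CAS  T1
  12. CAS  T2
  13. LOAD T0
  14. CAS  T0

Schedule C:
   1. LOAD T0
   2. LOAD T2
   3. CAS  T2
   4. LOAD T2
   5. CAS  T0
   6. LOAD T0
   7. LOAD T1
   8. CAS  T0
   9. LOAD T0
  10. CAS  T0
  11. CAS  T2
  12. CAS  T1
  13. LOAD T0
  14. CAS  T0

A

Run A:
step 1: T2 LOAD ⇒ load; ctr=2 reg=2
step 2: T0 LOAD ⇒ load; ctr=2 reg=2
step 3: T1 LOAD ⇒ load; ctr=2 reg=2
step 4: T1 CAS ⇒ ok; ctr=3 reg=2
step 5: T0 CAS ⇒ retry; ctr=3 reg=2
step 6: T2 CAS ⇒ retry; ctr=3 reg=2
step 7: T0 LOAD ⇒ load; ctr=3 reg=3
step 8: T2 LOAD ⇒ load; ctr=3 reg=3
step 9: T2 CAS ⇒ ok; ctr=4 reg=3
step 10: T0 CAS ⇒ retry; ctr=4 reg=3
step 11: T0 LOAD ⇒ load; ctr=4 reg=4
step 12: T0 CAS ⇒ ok; ctr=5 reg=4
step 13: T0 LOAD ⇒ load; ctr=5 reg=5
step 14: T0 CAS ⇒ ok; ctr=6 reg=5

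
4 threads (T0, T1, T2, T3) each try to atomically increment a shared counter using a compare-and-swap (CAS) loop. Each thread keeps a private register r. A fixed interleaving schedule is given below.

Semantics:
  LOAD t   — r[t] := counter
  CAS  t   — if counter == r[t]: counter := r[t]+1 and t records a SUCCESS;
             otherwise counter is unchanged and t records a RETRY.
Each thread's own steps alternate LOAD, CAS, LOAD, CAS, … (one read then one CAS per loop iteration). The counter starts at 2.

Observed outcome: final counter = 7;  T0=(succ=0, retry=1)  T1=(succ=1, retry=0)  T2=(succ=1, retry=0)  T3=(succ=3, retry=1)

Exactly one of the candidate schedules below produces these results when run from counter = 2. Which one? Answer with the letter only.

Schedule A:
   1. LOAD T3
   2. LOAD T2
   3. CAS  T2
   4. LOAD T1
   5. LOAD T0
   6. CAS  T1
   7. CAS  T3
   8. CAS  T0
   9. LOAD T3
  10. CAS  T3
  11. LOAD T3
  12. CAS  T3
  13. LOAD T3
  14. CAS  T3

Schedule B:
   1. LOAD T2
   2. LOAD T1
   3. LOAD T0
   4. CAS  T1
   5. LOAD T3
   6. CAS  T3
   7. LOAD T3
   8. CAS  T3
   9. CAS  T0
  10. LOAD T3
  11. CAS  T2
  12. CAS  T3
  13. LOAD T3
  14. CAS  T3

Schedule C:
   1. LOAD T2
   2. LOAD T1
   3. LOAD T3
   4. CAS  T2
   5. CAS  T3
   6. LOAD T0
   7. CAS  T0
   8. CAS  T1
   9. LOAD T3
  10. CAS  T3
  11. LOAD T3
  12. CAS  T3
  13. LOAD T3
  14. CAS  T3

Simulating candidate A:
   1) LOAD T3:  M=2  r_T3=2
   2) LOAD T2:  M=2  r_T2=2
   3) CAS  T2:  M=3  r_T2=2 ✓
   4) LOAD T1:  M=3  r_T1=3
   5) LOAD T0:  M=3  r_T0=3
   6) CAS  T1:  M=4  r_T1=3 ✓
   7) CAS  T3:  M=4  r_T3=2 ✗
   8) CAS  T0:  M=4  r_T0=3 ✗
   9) LOAD T3:  M=4  r_T3=4
  10) CAS  T3:  M=5  r_T3=4 ✓
  11) LOAD T3:  M=5  r_T3=5
  12) CAS  T3:  M=6  r_T3=5 ✓
  13) LOAD T3:  M=6  r_T3=6
  14) CAS  T3:  M=7  r_T3=6 ✓

A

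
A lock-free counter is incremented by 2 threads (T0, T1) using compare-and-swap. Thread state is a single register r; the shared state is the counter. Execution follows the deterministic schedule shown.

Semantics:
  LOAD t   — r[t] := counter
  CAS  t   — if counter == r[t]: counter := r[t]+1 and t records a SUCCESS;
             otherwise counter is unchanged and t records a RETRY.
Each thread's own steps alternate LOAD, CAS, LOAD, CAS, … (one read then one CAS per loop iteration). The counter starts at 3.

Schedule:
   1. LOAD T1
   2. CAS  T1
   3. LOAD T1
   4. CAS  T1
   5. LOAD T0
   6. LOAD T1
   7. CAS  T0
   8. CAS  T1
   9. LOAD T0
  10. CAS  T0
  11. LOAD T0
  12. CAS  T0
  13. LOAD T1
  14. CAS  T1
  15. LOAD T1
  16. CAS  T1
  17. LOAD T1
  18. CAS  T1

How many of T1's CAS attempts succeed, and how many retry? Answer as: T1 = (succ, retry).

T1 = (5, 1)

step 1: T1 LOAD ⇒ load; ctr=3 reg=3
step 2: T1 CAS ⇒ ok; ctr=4 reg=3
step 3: T1 LOAD ⇒ load; ctr=4 reg=4
step 4: T1 CAS ⇒ ok; ctr=5 reg=4
step 5: T0 LOAD ⇒ load; ctr=5 reg=5
step 6: T1 LOAD ⇒ load; ctr=5 reg=5
step 7: T0 CAS ⇒ ok; ctr=6 reg=5
step 8: T1 CAS ⇒ retry; ctr=6 reg=5
step 9: T0 LOAD ⇒ load; ctr=6 reg=6
step 10: T0 CAS ⇒ ok; ctr=7 reg=6
step 11: T0 LOAD ⇒ load; ctr=7 reg=7
step 12: T0 CAS ⇒ ok; ctr=8 reg=7
step 13: T1 LOAD ⇒ load; ctr=8 reg=8
step 14: T1 CAS ⇒ ok; ctr=9 reg=8
step 15: T1 LOAD ⇒ load; ctr=9 reg=9
step 16: T1 CAS ⇒ ok; ctr=10 reg=9
step 17: T1 LOAD ⇒ load; ctr=10 reg=10
step 18: T1 CAS ⇒ ok; ctr=11 reg=10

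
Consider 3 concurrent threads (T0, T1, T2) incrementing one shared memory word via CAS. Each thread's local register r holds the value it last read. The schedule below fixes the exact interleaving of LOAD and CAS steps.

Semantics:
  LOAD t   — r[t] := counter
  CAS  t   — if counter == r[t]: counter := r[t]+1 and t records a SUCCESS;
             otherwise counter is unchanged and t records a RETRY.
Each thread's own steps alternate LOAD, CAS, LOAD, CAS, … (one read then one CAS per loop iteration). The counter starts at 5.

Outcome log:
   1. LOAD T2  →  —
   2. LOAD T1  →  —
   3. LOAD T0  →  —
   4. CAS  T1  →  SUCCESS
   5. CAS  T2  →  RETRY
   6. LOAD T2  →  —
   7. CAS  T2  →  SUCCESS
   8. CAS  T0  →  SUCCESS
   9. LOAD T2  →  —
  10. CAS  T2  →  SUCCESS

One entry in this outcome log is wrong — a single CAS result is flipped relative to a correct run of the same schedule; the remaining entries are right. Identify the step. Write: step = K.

step = 8

Correct run:
#1 T2 reads 5
#2 T1 reads 5
#3 T0 reads 5
#4 T1 CAS(5→6) writes; counter now 6
#5 T2 CAS(5→6) fails; counter now 6
#6 T2 reads 6
#7 T2 CAS(6→7) writes; counter now 7
#8 T0 CAS(5→6) fails; counter now 7
#9 T2 reads 7
#10 T2 CAS(7→8) writes; counter now 8
Mismatch at 8.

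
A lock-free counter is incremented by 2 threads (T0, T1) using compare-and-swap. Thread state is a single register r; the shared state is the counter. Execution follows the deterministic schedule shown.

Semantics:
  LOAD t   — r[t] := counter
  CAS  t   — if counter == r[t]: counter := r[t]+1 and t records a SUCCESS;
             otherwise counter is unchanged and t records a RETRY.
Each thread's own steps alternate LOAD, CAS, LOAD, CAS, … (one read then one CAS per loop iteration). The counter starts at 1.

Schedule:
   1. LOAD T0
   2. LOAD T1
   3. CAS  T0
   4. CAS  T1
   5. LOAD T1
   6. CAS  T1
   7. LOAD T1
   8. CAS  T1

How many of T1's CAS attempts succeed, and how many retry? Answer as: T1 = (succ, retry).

1. LOAD T0 → mem=1 r[T0]=1 [LOAD]
2. LOAD T1 → mem=1 r[T1]=1 [LOAD]
3. CAS T0 → mem=2 r[T0]=1 [OK]
4. CAS T1 → mem=2 r[T1]=1 [RETRY]
5. LOAD T1 → mem=2 r[T1]=2 [LOAD]
6. CAS T1 → mem=3 r[T1]=2 [OK]
7. LOAD T1 → mem=3 r[T1]=3 [LOAD]
8. CAS T1 → mem=4 r[T1]=3 [OK]

T1 = (2, 1)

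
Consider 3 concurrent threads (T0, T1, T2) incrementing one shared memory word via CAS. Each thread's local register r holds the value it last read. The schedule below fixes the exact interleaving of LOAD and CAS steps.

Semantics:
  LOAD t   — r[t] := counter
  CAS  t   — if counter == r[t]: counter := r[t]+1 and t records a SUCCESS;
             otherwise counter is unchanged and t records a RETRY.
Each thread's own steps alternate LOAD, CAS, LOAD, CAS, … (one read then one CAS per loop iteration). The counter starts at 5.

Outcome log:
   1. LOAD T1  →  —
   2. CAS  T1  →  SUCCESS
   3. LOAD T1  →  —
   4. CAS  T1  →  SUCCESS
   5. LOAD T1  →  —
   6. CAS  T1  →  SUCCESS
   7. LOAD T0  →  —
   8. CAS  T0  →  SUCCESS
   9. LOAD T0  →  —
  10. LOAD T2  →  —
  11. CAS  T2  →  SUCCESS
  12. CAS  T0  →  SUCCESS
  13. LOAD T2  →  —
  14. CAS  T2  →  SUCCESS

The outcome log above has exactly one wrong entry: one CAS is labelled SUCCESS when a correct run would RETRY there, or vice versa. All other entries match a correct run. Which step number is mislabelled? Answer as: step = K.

Reference trace:
   1) LOAD T1:  M=5  r_T1=5
   2) CAS  T1:  M=6  r_T1=5 ✓
   3) LOAD T1:  M=6  r_T1=6
   4) CAS  T1:  M=7  r_T1=6 ✓
   5) LOAD T1:  M=7  r_T1=7
   6) CAS  T1:  M=8  r_T1=7 ✓
   7) LOAD T0:  M=8  r_T0=8
   8) CAS  T0:  M=9  r_T0=8 ✓
   9) LOAD T0:  M=9  r_T0=9
  10) LOAD T2:  M=9  r_T2=9
  11) CAS  T2:  M=10  r_T2=9 ✓
  12) CAS  T0:  M=10  r_T0=9 ✗
  13) LOAD T2:  M=10  r_T2=10
  14) CAS  T2:  M=11  r_T2=10 ✓
Log disagrees first at step 12.

step = 12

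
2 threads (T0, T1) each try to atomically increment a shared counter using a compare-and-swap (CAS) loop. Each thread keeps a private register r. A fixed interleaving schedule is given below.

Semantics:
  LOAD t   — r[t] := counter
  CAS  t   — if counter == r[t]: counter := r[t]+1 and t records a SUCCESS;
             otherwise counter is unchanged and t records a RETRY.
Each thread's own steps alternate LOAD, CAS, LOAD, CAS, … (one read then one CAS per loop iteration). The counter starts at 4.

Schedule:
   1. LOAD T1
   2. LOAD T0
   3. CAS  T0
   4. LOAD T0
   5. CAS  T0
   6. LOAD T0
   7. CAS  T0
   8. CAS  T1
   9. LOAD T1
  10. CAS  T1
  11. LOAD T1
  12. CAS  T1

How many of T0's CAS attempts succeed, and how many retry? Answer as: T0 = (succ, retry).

T0 = (3, 0)

   1) LOAD T1:  M=4  r_T1=4
   2) LOAD T0:  M=4  r_T0=4
   3) CAS  T0:  M=5  r_T0=4 ✓
   4) LOAD T0:  M=5  r_T0=5
   5) CAS  T0:  M=6  r_T0=5 ✓
   6) LOAD T0:  M=6  r_T0=6
   7) CAS  T0:  M=7  r_T0=6 ✓
   8) CAS  T1:  M=7  r_T1=4 ✗
   9) LOAD T1:  M=7  r_T1=7
  10) CAS  T1:  M=8  r_T1=7 ✓
  11) LOAD T1:  M=8  r_T1=8
  12) CAS  T1:  M=9  r_T1=8 ✓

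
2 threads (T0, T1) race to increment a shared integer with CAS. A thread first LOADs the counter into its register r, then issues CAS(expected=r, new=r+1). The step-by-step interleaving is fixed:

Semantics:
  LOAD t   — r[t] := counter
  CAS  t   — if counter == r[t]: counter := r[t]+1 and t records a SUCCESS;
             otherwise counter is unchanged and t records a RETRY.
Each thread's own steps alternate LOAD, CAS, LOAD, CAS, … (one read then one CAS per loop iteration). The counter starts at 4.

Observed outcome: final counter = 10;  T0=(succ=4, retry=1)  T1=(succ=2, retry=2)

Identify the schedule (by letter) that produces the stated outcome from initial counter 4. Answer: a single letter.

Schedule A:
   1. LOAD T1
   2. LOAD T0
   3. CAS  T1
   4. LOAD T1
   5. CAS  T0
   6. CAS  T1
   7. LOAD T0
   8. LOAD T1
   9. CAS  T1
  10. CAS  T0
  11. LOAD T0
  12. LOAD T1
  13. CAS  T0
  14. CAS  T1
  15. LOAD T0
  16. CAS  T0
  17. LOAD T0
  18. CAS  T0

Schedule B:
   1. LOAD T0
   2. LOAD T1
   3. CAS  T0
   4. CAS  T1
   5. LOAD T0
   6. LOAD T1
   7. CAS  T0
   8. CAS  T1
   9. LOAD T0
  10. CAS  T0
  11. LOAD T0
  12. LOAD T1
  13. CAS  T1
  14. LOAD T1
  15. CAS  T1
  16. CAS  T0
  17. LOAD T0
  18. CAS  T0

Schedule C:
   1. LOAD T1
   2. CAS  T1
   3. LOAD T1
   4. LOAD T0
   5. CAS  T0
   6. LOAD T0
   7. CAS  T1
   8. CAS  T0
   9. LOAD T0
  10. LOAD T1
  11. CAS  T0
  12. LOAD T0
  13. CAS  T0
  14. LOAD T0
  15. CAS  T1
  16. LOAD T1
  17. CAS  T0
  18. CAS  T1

B

Simulating candidate B:
step 1: T0 LOAD ⇒ load; ctr=4 reg=4
step 2: T1 LOAD ⇒ load; ctr=4 reg=4
step 3: T0 CAS ⇒ ok; ctr=5 reg=4
step 4: T1 CAS ⇒ retry; ctr=5 reg=4
step 5: T0 LOAD ⇒ load; ctr=5 reg=5
step 6: T1 LOAD ⇒ load; ctr=5 reg=5
step 7: T0 CAS ⇒ ok; ctr=6 reg=5
step 8: T1 CAS ⇒ retry; ctr=6 reg=5
step 9: T0 LOAD ⇒ load; ctr=6 reg=6
step 10: T0 CAS ⇒ ok; ctr=7 reg=6
step 11: T0 LOAD ⇒ load; ctr=7 reg=7
step 12: T1 LOAD ⇒ load; ctr=7 reg=7
step 13: T1 CAS ⇒ ok; ctr=8 reg=7
step 14: T1 LOAD ⇒ load; ctr=8 reg=8
step 15: T1 CAS ⇒ ok; ctr=9 reg=8
step 16: T0 CAS ⇒ retry; ctr=9 reg=7
step 17: T0 LOAD ⇒ load; ctr=9 reg=9
step 18: T0 CAS ⇒ ok; ctr=10 reg=9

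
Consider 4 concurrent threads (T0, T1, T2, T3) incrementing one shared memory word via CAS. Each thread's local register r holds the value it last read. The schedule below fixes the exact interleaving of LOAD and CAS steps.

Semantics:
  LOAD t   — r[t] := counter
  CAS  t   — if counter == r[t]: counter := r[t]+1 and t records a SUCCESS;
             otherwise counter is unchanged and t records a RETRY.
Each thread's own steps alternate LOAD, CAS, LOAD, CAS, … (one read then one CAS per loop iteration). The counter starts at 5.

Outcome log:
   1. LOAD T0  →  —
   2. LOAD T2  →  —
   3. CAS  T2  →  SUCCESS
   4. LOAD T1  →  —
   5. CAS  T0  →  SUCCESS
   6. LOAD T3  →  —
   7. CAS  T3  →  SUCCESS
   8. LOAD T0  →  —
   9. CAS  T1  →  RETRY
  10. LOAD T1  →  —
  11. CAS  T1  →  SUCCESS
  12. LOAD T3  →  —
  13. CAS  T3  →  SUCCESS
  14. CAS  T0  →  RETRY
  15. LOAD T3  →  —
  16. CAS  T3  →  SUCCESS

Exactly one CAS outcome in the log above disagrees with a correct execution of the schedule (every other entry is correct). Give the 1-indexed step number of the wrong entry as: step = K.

step = 5

Re-executing:
#1 T0 reads 5
#2 T2 reads 5
#3 T2 CAS(5→6) writes; counter now 6
#4 T1 reads 6
#5 T0 CAS(5→6) fails; counter now 6
#6 T3 reads 6
#7 T3 CAS(6→7) writes; counter now 7
#8 T0 reads 7
#9 T1 CAS(6→7) fails; counter now 7
#10 T1 reads 7
#11 T1 CAS(7→8) writes; counter now 8
#12 T3 reads 8
#13 T3 CAS(8→9) writes; counter now 9
#14 T0 CAS(7→8) fails; counter now 9
#15 T3 reads 9
#16 T3 CAS(9→10) writes; counter now 10
Mismatch at 5.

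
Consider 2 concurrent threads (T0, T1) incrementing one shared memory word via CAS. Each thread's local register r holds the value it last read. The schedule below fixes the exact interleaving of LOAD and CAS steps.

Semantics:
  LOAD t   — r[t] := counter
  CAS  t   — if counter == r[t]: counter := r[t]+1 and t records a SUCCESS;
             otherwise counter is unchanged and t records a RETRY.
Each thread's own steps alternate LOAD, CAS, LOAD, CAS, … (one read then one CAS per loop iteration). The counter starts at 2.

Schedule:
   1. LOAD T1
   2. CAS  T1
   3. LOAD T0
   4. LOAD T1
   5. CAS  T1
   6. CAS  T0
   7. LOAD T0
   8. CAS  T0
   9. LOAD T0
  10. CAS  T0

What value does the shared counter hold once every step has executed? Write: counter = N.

   1) LOAD T1:  M=2  r_T1=2
   2) CAS  T1:  M=3  r_T1=2 ✓
   3) LOAD T0:  M=3  r_T0=3
   4) LOAD T1:  M=3  r_T1=3
   5) CAS  T1:  M=4  r_T1=3 ✓
   6) CAS  T0:  M=4  r_T0=3 ✗
   7) LOAD T0:  M=4  r_T0=4
   8) CAS  T0:  M=5  r_T0=4 ✓
   9) LOAD T0:  M=5  r_T0=5
  10) CAS  T0:  M=6  r_T0=5 ✓

counter = 6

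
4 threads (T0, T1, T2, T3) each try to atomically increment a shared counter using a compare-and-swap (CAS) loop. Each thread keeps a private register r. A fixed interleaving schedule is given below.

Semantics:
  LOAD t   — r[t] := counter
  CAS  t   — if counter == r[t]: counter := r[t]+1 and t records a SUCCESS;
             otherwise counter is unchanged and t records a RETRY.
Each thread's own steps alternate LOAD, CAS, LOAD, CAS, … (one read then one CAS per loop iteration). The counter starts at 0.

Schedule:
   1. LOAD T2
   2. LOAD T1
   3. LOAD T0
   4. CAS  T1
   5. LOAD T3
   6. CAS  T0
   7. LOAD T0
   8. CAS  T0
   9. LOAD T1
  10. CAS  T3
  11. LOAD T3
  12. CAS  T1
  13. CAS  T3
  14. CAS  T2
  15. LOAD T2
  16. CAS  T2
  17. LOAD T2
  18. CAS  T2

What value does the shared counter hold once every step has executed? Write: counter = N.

counter = 5

[1] T2.load  rd  (counter 0, T2.r 0)
[2] T1.load  rd  (counter 0, T1.r 0)
[3] T0.load  rd  (counter 0, T0.r 0)
[4] T1.cas  hit  (counter 1, T1.r 0)
[5] T3.load  rd  (counter 1, T3.r 1)
[6] T0.cas  miss  (counter 1, T0.r 0)
[7] T0.load  rd  (counter 1, T0.r 1)
[8] T0.cas  hit  (counter 2, T0.r 1)
[9] T1.load  rd  (counter 2, T1.r 2)
[10] T3.cas  miss  (counter 2, T3.r 1)
[11] T3.load  rd  (counter 2, T3.r 2)
[12] T1.cas  hit  (counter 3, T1.r 2)
[13] T3.cas  miss  (counter 3, T3.r 2)
[14] T2.cas  miss  (counter 3, T2.r 0)
[15] T2.load  rd  (counter 3, T2.r 3)
[16] T2.cas  hit  (counter 4, T2.r 3)
[17] T2.load  rd  (counter 4, T2.r 4)
[18] T2.cas  hit  (counter 5, T2.r 4)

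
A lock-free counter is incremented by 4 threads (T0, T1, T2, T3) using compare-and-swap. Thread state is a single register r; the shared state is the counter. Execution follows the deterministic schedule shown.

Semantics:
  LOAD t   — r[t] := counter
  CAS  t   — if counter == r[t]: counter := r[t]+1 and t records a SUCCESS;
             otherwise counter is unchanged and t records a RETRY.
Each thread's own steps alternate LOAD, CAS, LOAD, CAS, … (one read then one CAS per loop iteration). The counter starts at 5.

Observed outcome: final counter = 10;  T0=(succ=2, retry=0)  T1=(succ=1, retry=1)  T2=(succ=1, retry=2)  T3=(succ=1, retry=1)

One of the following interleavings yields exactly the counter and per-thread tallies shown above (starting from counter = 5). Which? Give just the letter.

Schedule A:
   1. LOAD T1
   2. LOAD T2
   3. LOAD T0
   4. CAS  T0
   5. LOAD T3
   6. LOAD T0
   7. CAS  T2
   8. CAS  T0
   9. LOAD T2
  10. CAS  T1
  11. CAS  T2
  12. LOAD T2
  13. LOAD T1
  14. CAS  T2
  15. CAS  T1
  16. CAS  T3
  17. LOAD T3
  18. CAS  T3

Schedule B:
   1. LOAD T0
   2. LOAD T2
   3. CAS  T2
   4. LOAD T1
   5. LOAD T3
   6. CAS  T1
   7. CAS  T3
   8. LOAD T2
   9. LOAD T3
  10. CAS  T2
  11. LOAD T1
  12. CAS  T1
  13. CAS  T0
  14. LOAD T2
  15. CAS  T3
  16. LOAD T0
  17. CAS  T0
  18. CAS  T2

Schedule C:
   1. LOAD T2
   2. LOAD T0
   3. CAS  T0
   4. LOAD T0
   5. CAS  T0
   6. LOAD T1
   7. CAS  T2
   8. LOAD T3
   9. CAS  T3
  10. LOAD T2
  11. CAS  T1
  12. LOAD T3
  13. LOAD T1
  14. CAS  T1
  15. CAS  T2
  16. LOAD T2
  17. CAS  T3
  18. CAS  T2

C

Run C:
#1 T2 reads 5
#2 T0 reads 5
#3 T0 CAS(5→6) writes; counter now 6
#4 T0 reads 6
#5 T0 CAS(6→7) writes; counter now 7
#6 T1 reads 7
#7 T2 CAS(5→6) fails; counter now 7
#8 T3 reads 7
#9 T3 CAS(7→8) writes; counter now 8
#10 T2 reads 8
#11 T1 CAS(7→8) fails; counter now 8
#12 T3 reads 8
#13 T1 reads 8
#14 T1 CAS(8→9) writes; counter now 9
#15 T2 CAS(8→9) fails; counter now 9
#16 T2 reads 9
#17 T3 CAS(8→9) fails; counter now 9
#18 T2 CAS(9→10) writes; counter now 10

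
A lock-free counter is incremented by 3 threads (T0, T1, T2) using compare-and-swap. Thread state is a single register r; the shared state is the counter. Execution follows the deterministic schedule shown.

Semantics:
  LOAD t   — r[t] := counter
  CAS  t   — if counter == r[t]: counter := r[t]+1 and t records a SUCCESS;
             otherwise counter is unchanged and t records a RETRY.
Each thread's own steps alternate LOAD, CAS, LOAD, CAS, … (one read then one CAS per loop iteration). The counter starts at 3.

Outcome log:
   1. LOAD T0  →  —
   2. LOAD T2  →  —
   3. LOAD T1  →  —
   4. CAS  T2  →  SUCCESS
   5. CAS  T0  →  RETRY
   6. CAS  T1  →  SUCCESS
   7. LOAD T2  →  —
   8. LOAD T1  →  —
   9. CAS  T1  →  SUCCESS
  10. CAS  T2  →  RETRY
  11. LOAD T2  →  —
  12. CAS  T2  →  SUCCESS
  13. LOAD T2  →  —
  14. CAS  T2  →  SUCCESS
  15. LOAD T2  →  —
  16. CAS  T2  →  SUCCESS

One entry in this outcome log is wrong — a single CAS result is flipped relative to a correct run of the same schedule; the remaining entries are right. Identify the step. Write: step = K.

step = 6

Correct run:
1. LOAD T0 → mem=3 r[T0]=3 [LOAD]
2. LOAD T2 → mem=3 r[T2]=3 [LOAD]
3. LOAD T1 → mem=3 r[T1]=3 [LOAD]
4. CAS T2 → mem=4 r[T2]=3 [OK]
5. CAS T0 → mem=4 r[T0]=3 [RETRY]
6. CAS T1 → mem=4 r[T1]=3 [RETRY]
7. LOAD T2 → mem=4 r[T2]=4 [LOAD]
8. LOAD T1 → mem=4 r[T1]=4 [LOAD]
9. CAS T1 → mem=5 r[T1]=4 [OK]
10. CAS T2 → mem=5 r[T2]=4 [RETRY]
11. LOAD T2 → mem=5 r[T2]=5 [LOAD]
12. CAS T2 → mem=6 r[T2]=5 [OK]
13. LOAD T2 → mem=6 r[T2]=6 [LOAD]
14. CAS T2 → mem=7 r[T2]=6 [OK]
15. LOAD T2 → mem=7 r[T2]=7 [LOAD]
16. CAS T2 → mem=8 r[T2]=7 [OK]
Log disagrees first at step 6.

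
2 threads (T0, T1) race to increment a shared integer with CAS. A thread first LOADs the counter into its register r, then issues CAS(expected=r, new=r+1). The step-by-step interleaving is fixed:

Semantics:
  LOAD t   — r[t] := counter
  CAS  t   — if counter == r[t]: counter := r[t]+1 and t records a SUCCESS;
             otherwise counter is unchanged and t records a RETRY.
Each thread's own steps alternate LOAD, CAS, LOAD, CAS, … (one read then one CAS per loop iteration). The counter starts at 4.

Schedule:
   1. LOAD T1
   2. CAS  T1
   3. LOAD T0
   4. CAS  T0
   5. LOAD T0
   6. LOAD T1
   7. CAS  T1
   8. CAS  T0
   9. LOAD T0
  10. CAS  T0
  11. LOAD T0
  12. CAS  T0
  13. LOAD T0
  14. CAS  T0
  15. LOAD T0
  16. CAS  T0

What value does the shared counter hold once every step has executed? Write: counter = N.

counter = 11

T1 LOAD — after: cnt=4, r=4 — load
T1 CAS — after: cnt=5, r=4 — ok
T0 LOAD — after: cnt=5, r=5 — load
T0 CAS — after: cnt=6, r=5 — ok
T0 LOAD — after: cnt=6, r=6 — load
T1 LOAD — after: cnt=6, r=6 — load
T1 CAS — after: cnt=7, r=6 — ok
T0 CAS — after: cnt=7, r=6 — retry
T0 LOAD — after: cnt=7, r=7 — load
T0 CAS — after: cnt=8, r=7 — ok
T0 LOAD — after: cnt=8, r=8 — load
T0 CAS — after: cnt=9, r=8 — ok
T0 LOAD — after: cnt=9, r=9 — load
T0 CAS — after: cnt=10, r=9 — ok
T0 LOAD — after: cnt=10, r=10 — load
T0 CAS — after: cnt=11, r=10 — ok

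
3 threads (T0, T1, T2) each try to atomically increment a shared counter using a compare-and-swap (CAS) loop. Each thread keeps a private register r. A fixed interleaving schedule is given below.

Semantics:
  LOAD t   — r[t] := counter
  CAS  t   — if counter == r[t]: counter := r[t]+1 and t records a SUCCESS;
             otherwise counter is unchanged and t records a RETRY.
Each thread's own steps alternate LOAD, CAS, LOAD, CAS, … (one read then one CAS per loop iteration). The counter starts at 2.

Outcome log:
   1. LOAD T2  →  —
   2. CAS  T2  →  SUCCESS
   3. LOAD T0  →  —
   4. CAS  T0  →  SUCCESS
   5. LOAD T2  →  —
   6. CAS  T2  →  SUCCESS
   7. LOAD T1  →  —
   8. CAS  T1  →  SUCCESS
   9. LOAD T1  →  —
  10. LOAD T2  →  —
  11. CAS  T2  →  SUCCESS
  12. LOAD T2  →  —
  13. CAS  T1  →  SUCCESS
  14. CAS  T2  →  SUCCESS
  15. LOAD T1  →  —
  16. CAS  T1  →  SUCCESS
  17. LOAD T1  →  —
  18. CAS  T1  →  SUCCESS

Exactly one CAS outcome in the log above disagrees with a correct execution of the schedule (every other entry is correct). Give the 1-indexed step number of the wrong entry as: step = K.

Correct run:
1. LOAD T2 → mem=2 r[T2]=2 [LOAD]
2. CAS T2 → mem=3 r[T2]=2 [OK]
3. LOAD T0 → mem=3 r[T0]=3 [LOAD]
4. CAS T0 → mem=4 r[T0]=3 [OK]
5. LOAD T2 → mem=4 r[T2]=4 [LOAD]
6. CAS T2 → mem=5 r[T2]=4 [OK]
7. LOAD T1 → mem=5 r[T1]=5 [LOAD]
8. CAS T1 → mem=6 r[T1]=5 [OK]
9. LOAD T1 → mem=6 r[T1]=6 [LOAD]
10. LOAD T2 → mem=6 r[T2]=6 [LOAD]
11. CAS T2 → mem=7 r[T2]=6 [OK]
12. LOAD T2 → mem=7 r[T2]=7 [LOAD]
13. CAS T1 → mem=7 r[T1]=6 [RETRY]
14. CAS T2 → mem=8 r[T2]=7 [OK]
15. LOAD T1 → mem=8 r[T1]=8 [LOAD]
16. CAS T1 → mem=9 r[T1]=8 [OK]
17. LOAD T1 → mem=9 r[T1]=9 [LOAD]
18. CAS T1 → mem=10 r[T1]=9 [OK]
Flip is step 13.

step = 13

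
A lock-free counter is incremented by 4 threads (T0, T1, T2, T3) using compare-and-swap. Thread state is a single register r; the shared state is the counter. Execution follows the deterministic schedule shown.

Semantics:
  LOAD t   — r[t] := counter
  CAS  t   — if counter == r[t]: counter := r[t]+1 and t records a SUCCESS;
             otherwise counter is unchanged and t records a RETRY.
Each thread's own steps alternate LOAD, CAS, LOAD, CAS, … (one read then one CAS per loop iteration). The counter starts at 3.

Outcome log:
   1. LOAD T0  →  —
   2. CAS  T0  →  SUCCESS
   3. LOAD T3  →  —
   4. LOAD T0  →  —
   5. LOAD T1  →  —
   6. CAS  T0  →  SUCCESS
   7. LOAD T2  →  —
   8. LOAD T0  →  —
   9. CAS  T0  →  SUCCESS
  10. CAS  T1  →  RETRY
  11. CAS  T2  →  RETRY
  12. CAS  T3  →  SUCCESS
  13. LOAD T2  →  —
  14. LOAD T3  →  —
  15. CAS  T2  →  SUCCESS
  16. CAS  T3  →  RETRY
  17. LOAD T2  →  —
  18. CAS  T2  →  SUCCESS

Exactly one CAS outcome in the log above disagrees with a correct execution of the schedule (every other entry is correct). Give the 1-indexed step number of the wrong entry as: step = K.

step = 12

Reference trace:
T0 LOAD — after: cnt=3, r=3 — load
T0 CAS — after: cnt=4, r=3 — ok
T3 LOAD — after: cnt=4, r=4 — load
T0 LOAD — after: cnt=4, r=4 — load
T1 LOAD — after: cnt=4, r=4 — load
T0 CAS — after: cnt=5, r=4 — ok
T2 LOAD — after: cnt=5, r=5 — load
T0 LOAD — after: cnt=5, r=5 — load
T0 CAS — after: cnt=6, r=5 — ok
T1 CAS — after: cnt=6, r=4 — retry
T2 CAS — after: cnt=6, r=5 — retry
T3 CAS — after: cnt=6, r=4 — retry
T2 LOAD — after: cnt=6, r=6 — load
T3 LOAD — after: cnt=6, r=6 — load
T2 CAS — after: cnt=7, r=6 — ok
T3 CAS — after: cnt=7, r=6 — retry
T2 LOAD — after: cnt=7, r=7 — load
T2 CAS — after: cnt=8, r=7 — ok
Log disagrees first at step 12.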